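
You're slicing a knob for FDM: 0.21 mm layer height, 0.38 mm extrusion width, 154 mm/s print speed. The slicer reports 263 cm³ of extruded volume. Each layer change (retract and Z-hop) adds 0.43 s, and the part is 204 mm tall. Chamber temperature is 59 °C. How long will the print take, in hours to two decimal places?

Bead cross-section = 0.21 × 0.38, so 0.0798 mm².
Path length: 263000 mm³ / 0.0798 mm² → 3295739.3 mm.
Extrusion time = 3295739.3 / 154, so 21400.9 s.
Layer count = ceil(204 / 0.21) = 972.
Layer-change overhead = 972 × 0.43, so 417.96 s.
Altogether 21400.9 + 417.96 = 21818.86 s, i.e. 6.06 hours.

6.06 hours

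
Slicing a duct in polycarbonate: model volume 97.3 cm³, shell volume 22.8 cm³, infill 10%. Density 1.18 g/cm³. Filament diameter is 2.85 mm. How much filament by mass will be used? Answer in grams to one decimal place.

35.7 g

Interior volume = 97.3 − 22.8 = 74.5 cm³.
Infill volume: 0.10 × 74.5 → 7.45 cm³.
Deposited volume = 22.8 + 7.45 = 30.25 cm³.
Mass = 30.25 × 1.18, so 35.695 g.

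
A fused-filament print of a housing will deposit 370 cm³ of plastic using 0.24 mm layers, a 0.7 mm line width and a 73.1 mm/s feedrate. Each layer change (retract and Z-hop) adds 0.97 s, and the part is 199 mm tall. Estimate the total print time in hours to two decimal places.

8.59 hours

Extrusion cross-section = 0.24 × 0.7, so 0.168 mm².
Path length: 370000 mm³ / 0.168 mm² → 2202381 mm.
Time extruding: 2202381 / 73.1 → 30128.3 s.
Layers = ⌈199/0.24⌉ = 830.
Non-print overhead = 830 × 0.97 = 805.1 s.
Total = 30128.3 + 805.1 = 30933.4 s = 8.59 hours.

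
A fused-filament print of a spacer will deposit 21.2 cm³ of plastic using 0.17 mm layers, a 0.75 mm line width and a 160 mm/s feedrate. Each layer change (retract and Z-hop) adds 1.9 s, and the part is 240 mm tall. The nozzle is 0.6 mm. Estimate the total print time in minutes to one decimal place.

62.0 minutes

Extrusion cross-section = 0.17 × 0.75 = 0.1275 mm².
Total extruded path = 21200/0.1275 = 166274.5 mm.
Time extruding = 166274.5 / 160, so 1039.2 s.
Number of layers: 240 / 0.17 → 1412 (rounded up).
Layer-change overhead: 1412 × 1.9 → 2682.8 s.
Altogether 1039.2 + 2682.8 = 3722 s, i.e. 62.0 minutes.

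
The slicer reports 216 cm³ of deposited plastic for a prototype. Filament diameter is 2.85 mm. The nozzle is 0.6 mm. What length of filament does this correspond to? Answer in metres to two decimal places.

Cross-section of 2.85 mm filament: π·(2.85/2)² = 6.3794 mm².
Length = 216 cm³ / 6.3794 mm² = 216000 / 6.3794 = 33858.98 mm = 33.86 m.

33.86 m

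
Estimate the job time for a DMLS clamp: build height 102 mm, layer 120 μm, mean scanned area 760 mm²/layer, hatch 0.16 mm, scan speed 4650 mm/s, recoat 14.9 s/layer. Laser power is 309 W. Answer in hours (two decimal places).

3.76 hours

Layers = ⌈102/0.12⌉ = 850.
Hatch length per layer = 760 / 0.16 = 4750 mm.
Scan time per layer = 4750 / 4650 = 1.0215 s.
Per-layer time = 1.0215 + 14.9 = 15.9215 s.
Total: 850 × 15.9215 s = 13533.275 s → 3.76 hours.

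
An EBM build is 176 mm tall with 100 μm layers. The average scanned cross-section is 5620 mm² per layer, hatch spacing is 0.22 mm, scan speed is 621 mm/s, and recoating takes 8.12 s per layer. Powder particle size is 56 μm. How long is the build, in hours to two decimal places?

Number of layers: 176 / 0.1 → 1760 (rounded up).
Hatch length per layer = 5620 / 0.22 = 25545.5 mm.
Per-layer scan time: 25545.5 / 621 → 41.1361 s.
Layer cycle: 41.1361 + 8.12 → 49.2561 s.
Total: 1760 × 49.2561 s = 86690.736 s → 24.08 hours.

24.08 hours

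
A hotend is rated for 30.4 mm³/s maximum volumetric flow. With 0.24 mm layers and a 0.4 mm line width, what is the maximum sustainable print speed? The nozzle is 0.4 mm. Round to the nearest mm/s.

Bead cross-section: 0.24 × 0.4 → 0.096 mm².
Max speed = 30.4 / 0.096 = 316.67 ≈ 317 mm/s.

317 mm/s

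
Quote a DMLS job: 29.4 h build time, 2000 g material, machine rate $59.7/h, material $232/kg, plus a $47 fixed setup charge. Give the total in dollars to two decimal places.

Machine-time cost: 59.7 × 29.4 → $1755.18.
Material charge = 232 × 2000/1000, so $464.00.
Adding setup: 1755.18 + 464.00 + 47 → $2266.18.

$2266.18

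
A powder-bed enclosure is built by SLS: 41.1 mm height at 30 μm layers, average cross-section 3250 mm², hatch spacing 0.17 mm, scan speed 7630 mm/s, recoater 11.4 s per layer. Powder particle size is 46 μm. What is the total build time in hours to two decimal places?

5.29 hours

Layer count = ceil(41.1 / 0.03) = 1370.
Hatch length per layer = 3250 / 0.17, so 19117.6 mm.
Scan time per layer = 19117.6 / 7630, so 2.5056 s.
Time per layer: 2.5056 + 11.4 → 13.9056 s.
1370 layers × 13.9056 s/layer = 19050.672 s, i.e. 5.29 hours.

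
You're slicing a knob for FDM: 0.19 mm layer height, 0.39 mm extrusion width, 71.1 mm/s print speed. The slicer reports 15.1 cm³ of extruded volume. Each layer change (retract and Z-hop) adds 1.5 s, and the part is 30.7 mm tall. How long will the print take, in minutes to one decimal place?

Bead cross-section = 0.19 × 0.39 = 0.0741 mm².
Total extruded path = 15100/0.0741 = 203778.7 mm.
Time extruding = 203778.7 / 71.1, so 2866.1 s.
Layer count = ceil(30.7 / 0.19) = 162.
Non-print overhead: 162 × 1.5 → 243 s.
Altogether 2866.1 + 243 = 3109.1 s, i.e. 51.8 minutes.

51.8 minutes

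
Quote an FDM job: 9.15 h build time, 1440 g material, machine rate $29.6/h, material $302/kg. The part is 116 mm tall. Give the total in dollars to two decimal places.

Machine cost = 29.6 × 9.15 = $270.84.
Material cost = 302 × 1440/1000 = $434.88.
Total = 270.84 + 434.88 = $705.72.

$705.72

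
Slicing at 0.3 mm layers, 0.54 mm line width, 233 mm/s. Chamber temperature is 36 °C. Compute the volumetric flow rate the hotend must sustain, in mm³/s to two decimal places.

37.75

Bead cross-section: 0.3 × 0.54 → 0.162 mm².
Q = v·A = 233 × 0.162 = 37.75 mm³/s.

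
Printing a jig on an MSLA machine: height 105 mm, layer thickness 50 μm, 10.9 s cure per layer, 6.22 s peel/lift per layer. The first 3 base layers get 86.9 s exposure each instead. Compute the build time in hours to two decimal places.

Layer count = ceil(105 / 0.05) = 2100.
Burn-in layers: 3 × (86.9 + 6.22) → 279.36 s.
Regular layers = 2097 × (10.9 + 6.22) = 35900.64 s.
Total = 279.36 + 35900.64 = 36180 s = 10.05 hours.

10.05 hours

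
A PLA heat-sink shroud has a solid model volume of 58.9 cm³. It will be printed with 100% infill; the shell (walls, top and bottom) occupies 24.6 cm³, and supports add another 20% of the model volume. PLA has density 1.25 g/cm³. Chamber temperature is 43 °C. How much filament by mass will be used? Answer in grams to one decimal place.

88.4 g

Volume inside the shell: 58.9 − 24.6 → 34.3 cm³.
Infill deposited = 1.00 × 34.3, so 34.3 cm³.
Support = 0.20 × 58.9 = 11.78 cm³.
Total extruded = 24.6 + 34.3 + 11.78 = 70.68 cm³.
Mass: 70.68 × 1.25 → 88.35 g.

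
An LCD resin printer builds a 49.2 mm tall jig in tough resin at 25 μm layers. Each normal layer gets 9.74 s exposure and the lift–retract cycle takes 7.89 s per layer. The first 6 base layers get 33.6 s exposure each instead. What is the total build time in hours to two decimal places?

9.68 hours

Layer count = ceil(49.2 / 0.025) = 1968.
Burn-in layers = 6 × (33.6 + 7.89) = 248.94 s.
Normal layers = 1962 × (9.74 + 7.89) = 34590.06 s.
Sum: 248.94 + 34590.06 = 34839 s → 9.68 hours.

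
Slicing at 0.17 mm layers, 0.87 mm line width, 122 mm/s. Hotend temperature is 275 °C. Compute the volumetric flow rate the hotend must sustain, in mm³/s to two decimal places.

A = 0.17 × 0.87, so 0.1479 mm².
Volumetric flow = 122 × 0.1479 = 18.04 mm³/s.

18.04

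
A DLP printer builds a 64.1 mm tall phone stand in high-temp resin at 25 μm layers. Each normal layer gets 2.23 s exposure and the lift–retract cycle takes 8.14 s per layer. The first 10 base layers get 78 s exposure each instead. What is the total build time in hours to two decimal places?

7.60 hours

Layer count = ceil(64.1 / 0.025) = 2564.
Base layers = 10 × (78 + 8.14) = 861.4 s.
Normal layers = 2554 × (2.23 + 8.14), so 26484.98 s.
Sum: 861.4 + 26484.98 = 27346.38 s → 7.60 hours.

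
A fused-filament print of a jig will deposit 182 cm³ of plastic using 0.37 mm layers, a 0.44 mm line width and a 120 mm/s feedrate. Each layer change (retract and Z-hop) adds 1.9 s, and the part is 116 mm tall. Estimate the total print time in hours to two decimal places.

Line area: 0.37 × 0.44 → 0.1628 mm².
Path length: 182000 mm³ / 0.1628 mm² → 1117936.1 mm.
Print-move time = 1117936.1 / 120, so 9316.1 s.
Layers = ⌈116/0.37⌉ = 314.
Layer-change overhead = 314 × 1.9 = 596.6 s.
Altogether 9316.1 + 596.6 = 9912.7 s, i.e. 2.75 hours.

2.75 hours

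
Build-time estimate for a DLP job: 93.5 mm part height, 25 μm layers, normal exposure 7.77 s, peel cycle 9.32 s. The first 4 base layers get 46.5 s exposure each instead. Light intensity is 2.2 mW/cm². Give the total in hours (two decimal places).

Number of layers: 93.5 / 0.025 → 3740 (rounded up).
Bottom layers: 4 × (46.5 + 9.32) → 223.28 s.
Remaining layers = 3736 × (7.77 + 9.32) = 63848.24 s.
Total = 223.28 + 63848.24 = 64071.52 s = 17.80 hours.

17.80 hours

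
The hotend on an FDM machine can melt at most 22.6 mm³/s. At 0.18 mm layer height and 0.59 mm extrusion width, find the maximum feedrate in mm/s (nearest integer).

Extrusion cross-section = 0.18 × 0.59 = 0.1062 mm².
v_max = Q/A = 22.6/0.1062 = 212.81 mm/s → 213 mm/s.

213 mm/s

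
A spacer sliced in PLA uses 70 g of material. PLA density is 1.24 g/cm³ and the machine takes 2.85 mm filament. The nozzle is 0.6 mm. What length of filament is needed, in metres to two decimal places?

Volume = 70 g / 1.24 g·cm⁻³ = 56.4516 cm³ = 56451.6 mm³.
Filament cross-section = π × (2.85/2)² = 6.3794 mm².
Length = 56451.6 / 6.3794 = 8849.05 mm = 8.85 m.

8.85 m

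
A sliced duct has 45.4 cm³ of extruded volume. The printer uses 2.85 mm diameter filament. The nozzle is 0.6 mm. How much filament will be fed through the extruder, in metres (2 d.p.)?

7.12 m

A = π r² = π × 1.425² = 6.3794 mm².
L = 45400 mm³ / 6.3794 mm² = 7116.66 mm, i.e. 7.12 m.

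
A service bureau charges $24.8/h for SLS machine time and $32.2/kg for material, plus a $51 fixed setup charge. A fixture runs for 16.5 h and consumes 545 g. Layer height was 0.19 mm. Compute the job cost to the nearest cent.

$477.75

Machine-time cost: 24.8 × 16.5 → $409.20.
Feedstock cost: 32.2 × 545/1000 → $17.549.
Total = 409.20 + 17.549 + 51 = 477.749 ≈ $477.75.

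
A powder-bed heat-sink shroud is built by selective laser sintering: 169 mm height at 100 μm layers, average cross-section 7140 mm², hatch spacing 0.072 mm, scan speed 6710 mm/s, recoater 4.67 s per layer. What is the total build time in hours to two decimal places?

9.13 hours

Number of layers: 169 / 0.1 → 1690 (rounded up).
Hatch length per layer = 7140 / 0.072, so 99166.7 mm.
Scan time per layer = 99166.7 / 6710, so 14.7789 s.
Time per layer: 14.7789 + 4.67 → 19.4489 s.
Total: 1690 × 19.4489 s = 32868.641 s → 9.13 hours.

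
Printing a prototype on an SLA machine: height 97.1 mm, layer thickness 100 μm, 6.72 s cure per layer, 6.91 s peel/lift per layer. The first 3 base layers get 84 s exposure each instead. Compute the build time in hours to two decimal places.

Layer count = ceil(97.1 / 0.1) = 971.
Bottom layers = 3 × (84 + 6.91), so 272.73 s.
Normal layers = 968 × (6.72 + 6.91), so 13193.84 s.
Total = 272.73 + 13193.84 = 13466.57 s = 3.74 hours.

3.74 hours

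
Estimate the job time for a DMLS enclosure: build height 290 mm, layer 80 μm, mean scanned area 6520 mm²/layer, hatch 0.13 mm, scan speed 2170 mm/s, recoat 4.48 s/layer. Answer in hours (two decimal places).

Layers = ⌈290/0.08⌉ = 3625.
Scan path per layer = 6520 / 0.13, so 50153.8 mm.
Per-layer scan time = 50153.8 / 2170, so 23.1124 s.
Time per layer = 23.1124 + 4.48, so 27.5924 s.
Total: 3625 × 27.5924 s = 100022.45 s → 27.78 hours.

27.78 hours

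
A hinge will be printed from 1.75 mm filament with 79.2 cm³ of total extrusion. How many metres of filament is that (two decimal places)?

32.93 m

A = π r² = π × 0.875² = 2.4053 mm².
L = 79200 mm³ / 2.4053 mm² = 32927.29 mm, i.e. 32.93 m.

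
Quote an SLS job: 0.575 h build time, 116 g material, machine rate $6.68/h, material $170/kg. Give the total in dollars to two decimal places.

Time charge = 6.68 × 0.575, so $3.841.
Feedstock cost = 170 × 116/1000 = $19.72.
Total = 3.841 + 19.72 = 23.561 ≈ $23.56.

$23.56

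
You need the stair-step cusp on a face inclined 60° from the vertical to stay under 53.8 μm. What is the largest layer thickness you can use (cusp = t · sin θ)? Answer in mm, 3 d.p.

Layer height = cusp / sin(60°) = 0.0538 / 0.8660 = 0.062 mm.

0.062 mm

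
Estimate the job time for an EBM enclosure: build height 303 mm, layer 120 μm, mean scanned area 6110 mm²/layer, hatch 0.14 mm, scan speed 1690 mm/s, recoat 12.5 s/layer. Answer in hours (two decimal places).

Number of layers: 303 / 0.12 → 2525 (rounded up).
Hatch length per layer: 6110 / 0.14 → 43642.9 mm.
Beam time per layer: 43642.9 / 1690 → 25.8242 s.
Per-layer time = 25.8242 + 12.5 = 38.3242 s.
Total: 2525 × 38.3242 s = 96768.605 s → 26.88 hours.

26.88 hours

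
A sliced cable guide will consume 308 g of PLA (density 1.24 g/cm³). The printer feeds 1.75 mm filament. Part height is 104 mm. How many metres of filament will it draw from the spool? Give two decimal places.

103.27 m

Extruded volume: 308/1.24 = 248.3871 cm³ (248387.1 mm³).
Cross-section of 1.75 mm filament: π·(1.75/2)² = 2.4053 mm².
Length = 248387.1 / 2.4053 = 103266.58 mm = 103.27 m.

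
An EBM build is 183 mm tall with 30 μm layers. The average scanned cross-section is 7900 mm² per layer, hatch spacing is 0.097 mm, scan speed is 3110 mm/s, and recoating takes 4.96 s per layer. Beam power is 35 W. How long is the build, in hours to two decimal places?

Layer count = ceil(183 / 0.03) = 6100.
Per-layer scan distance = 7900 / 0.097 = 81443.3 mm.
Beam time per layer = 81443.3 / 3110 = 26.1876 s.
Per-layer time = 26.1876 + 4.96 = 31.1476 s.
Build time = 6100 × 31.1476 = 190000.36 s = 52.78 hours.

52.78 hours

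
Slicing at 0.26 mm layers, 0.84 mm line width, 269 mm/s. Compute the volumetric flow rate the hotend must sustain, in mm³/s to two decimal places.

Bead cross-section = 0.26 × 0.84 = 0.2184 mm².
Q = v·A = 269 × 0.2184 = 58.75 mm³/s.

58.75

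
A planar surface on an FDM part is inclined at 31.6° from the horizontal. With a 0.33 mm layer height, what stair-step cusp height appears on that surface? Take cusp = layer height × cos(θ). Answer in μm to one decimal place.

h_c = t·cos θ = 0.33 × 0.8517 = 0.281061 mm (281.1 μm).

281.1 μm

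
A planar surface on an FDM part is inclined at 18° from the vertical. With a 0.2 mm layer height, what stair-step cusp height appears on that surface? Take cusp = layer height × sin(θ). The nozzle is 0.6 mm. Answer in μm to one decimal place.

h_c = t·sin θ = 0.2 × 0.3090 = 0.0618 mm (61.8 μm).

61.8 μm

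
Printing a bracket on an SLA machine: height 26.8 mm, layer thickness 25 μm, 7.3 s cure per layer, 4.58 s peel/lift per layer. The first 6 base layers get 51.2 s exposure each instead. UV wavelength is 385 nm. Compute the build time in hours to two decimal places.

Layer count = ceil(26.8 / 0.025) = 1072.
Burn-in layers = 6 × (51.2 + 4.58) = 334.68 s.
Regular layers: 1066 × (7.3 + 4.58) → 12664.08 s.
Total = 334.68 + 12664.08 = 12998.76 s = 3.61 hours.

3.61 hours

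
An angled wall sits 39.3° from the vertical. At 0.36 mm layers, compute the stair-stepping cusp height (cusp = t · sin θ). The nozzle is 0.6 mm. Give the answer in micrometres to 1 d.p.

sin(39.3°) = 0.6334, so cusp = 0.36 × 0.6334 = 0.228024 mm → 228.0 μm.

228.0 μm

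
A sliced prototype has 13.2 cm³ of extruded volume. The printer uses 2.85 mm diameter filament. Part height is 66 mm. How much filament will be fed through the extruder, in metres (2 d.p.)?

2.07 m

A = π r² = π × 1.425² = 6.3794 mm².
L = 13200 mm³ / 6.3794 mm² = 2069.16 mm, i.e. 2.07 m.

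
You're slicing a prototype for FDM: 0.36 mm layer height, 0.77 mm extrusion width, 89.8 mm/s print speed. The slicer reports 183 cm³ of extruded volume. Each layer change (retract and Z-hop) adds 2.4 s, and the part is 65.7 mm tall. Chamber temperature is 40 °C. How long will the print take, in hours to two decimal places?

Line area = 0.36 × 0.77 = 0.2772 mm².
Toolpath length = 183 cm³ / 0.2772 mm² = 183000 / 0.2772 = 660173.2 mm.
Print-move time: 660173.2 / 89.8 → 7351.6 s.
Layers = ⌈65.7/0.36⌉ = 183.
Layer-change overhead = 183 × 2.4 = 439.2 s.
Total = 7351.6 + 439.2 = 7790.8 s = 2.16 hours.

2.16 hours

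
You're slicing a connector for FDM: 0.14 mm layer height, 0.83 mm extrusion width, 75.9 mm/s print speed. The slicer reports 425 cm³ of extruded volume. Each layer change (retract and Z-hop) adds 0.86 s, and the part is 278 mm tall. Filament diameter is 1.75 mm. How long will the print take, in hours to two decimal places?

13.86 hours

Extrusion cross-section: 0.14 × 0.83 → 0.1162 mm².
Path length: 425000 mm³ / 0.1162 mm² → 3657487.1 mm.
Extrusion time = 3657487.1 / 75.9, so 48188.2 s.
Number of layers: 278 / 0.14 → 1986 (rounded up).
Non-print overhead: 1986 × 0.86 → 1707.96 s.
Total = 48188.2 + 1707.96 = 49896.16 s = 13.86 hours.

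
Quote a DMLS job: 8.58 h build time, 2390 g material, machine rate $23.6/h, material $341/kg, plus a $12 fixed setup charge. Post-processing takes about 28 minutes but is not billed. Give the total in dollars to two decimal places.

$1029.48

Machine-time cost: 23.6 × 8.58 → $202.488.
Material cost = 341 × 2390/1000, so $814.99.
Total = 202.488 + 814.99 + 12 = 1029.478 ≈ $1029.48.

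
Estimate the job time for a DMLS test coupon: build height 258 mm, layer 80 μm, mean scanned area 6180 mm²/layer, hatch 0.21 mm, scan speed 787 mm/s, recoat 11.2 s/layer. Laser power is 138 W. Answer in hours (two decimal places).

Number of layers: 258 / 0.08 → 3225 (rounded up).
Hatch length per layer = 6180 / 0.21 = 29428.6 mm.
Laser time per layer = 29428.6 / 787 = 37.3934 s.
Time per layer = 37.3934 + 11.2, so 48.5934 s.
Total: 3225 × 48.5934 s = 156713.715 s → 43.53 hours.

43.53 hours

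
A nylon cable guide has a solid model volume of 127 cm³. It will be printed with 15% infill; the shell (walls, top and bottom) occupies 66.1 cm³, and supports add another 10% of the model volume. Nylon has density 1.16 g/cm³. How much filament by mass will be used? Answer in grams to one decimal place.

Volume inside the shell = 127 − 66.1 = 60.9 cm³.
Infill deposited = 0.15 × 60.9, so 9.135 cm³.
Support = 0.10 × 127, so 12.7 cm³.
Total extruded: 66.1 + 9.135 + 12.7 → 87.935 cm³.
Mass = 87.935 × 1.16, so 102.0046 g.

102.0 g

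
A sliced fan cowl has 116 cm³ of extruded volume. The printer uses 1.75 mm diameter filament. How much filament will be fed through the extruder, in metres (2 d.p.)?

48.23 m

Cross-section of 1.75 mm filament: π·(1.75/2)² = 2.4053 mm².
Length = 116 cm³ / 2.4053 mm² = 116000 / 2.4053 = 48226.83 mm = 48.23 m.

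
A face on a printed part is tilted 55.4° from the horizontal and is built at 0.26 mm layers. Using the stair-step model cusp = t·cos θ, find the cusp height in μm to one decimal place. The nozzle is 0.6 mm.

h_c = t·cos θ = 0.26 × 0.5678 = 0.147628 mm (147.6 μm).

147.6 μm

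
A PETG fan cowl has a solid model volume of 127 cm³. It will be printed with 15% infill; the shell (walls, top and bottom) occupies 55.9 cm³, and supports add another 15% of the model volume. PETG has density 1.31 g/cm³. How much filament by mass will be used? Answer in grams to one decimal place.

Volume inside the shell = 127 − 55.9 = 71.1 cm³.
Deposited infill: 0.15 × 71.1 → 10.665 cm³.
Support = 0.15 × 127, so 19.05 cm³.
Total extruded = 55.9 + 10.665 + 19.05 = 85.615 cm³.
Mass = 85.615 × 1.31, so 112.15565 g.

112.2 g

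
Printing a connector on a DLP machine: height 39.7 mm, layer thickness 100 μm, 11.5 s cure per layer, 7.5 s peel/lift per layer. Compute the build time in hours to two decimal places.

2.10 hours

Layer count = ceil(39.7 / 0.1) = 397.
Per-layer time = 11.5 + 7.5 = 19 s.
Total = 397 × 19 = 7543 s = 2.10 hours.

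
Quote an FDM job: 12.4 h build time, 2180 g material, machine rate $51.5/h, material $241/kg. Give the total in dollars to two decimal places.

$1163.98

Time charge = 51.5 × 12.4 = $638.60.
Material charge = 241 × 2180/1000 = $525.38.
Total = 638.60 + 525.38 = $1163.98.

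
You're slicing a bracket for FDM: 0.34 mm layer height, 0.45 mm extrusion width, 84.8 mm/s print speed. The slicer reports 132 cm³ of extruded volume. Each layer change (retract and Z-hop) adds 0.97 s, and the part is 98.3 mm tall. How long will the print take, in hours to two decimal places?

2.90 hours

Line area: 0.34 × 0.45 → 0.153 mm².
Toolpath length = 132 cm³ / 0.153 mm² = 132000 / 0.153 = 862745.1 mm.
Extrusion time: 862745.1 / 84.8 → 10173.9 s.
Layers = ⌈98.3/0.34⌉ = 290.
Non-print overhead = 290 × 0.97, so 281.3 s.
Total = 10173.9 + 281.3 = 10455.2 s = 2.90 hours.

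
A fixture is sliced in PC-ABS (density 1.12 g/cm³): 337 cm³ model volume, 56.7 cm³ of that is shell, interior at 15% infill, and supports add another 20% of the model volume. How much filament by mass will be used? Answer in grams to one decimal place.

186.1 g

Interior volume = 337 − 56.7 = 280.3 cm³.
Deposited infill = 0.15 × 280.3 = 42.045 cm³.
Support = 0.20 × 337 = 67.4 cm³.
Deposited volume = 56.7 + 42.045 + 67.4 = 166.145 cm³.
Mass: 166.145 × 1.12 → 186.0824 g.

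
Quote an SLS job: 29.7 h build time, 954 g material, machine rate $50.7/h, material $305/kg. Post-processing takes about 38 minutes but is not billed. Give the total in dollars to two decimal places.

$1796.76

Machine cost = 50.7 × 29.7 = $1505.79.
Material cost: 305 × 954/1000 → $290.97.
Job cost: 1505.79 + 290.97 = $1796.76.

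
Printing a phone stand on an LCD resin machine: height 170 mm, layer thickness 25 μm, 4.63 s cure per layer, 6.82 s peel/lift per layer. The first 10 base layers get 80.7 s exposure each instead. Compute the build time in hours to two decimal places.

Layer count = ceil(170 / 0.025) = 6800.
Burn-in layers: 10 × (80.7 + 6.82) → 875.2 s.
Normal layers = 6790 × (4.63 + 6.82) = 77745.5 s.
Sum: 875.2 + 77745.5 = 78620.7 s → 21.84 hours.

21.84 hours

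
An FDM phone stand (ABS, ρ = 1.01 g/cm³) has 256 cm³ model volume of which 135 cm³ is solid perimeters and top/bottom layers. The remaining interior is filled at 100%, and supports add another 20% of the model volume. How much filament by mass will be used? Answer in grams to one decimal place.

Volume inside the shell = 256 − 135 = 121 cm³.
Infill deposited = 1.00 × 121, so 121 cm³.
Support = 0.20 × 256 = 51.2 cm³.
Deposited volume: 135 + 121 + 51.2 → 307.2 cm³.
Mass: 307.2 × 1.01 → 310.272 g.

310.3 g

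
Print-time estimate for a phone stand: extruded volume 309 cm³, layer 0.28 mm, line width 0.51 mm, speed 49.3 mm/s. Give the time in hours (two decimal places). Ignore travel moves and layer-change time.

12.19 hours

Bead cross-section: 0.28 × 0.51 → 0.1428 mm².
Total extruded path = 309000/0.1428 = 2163865.5 mm.
Extrusion time = 2163865.5 / 49.3 = 43891.8 s.
43891.8 s = 12.19 hours.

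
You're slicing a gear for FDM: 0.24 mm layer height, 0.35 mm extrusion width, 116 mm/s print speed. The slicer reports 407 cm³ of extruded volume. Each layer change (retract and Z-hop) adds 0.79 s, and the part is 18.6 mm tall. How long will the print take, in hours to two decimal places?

11.62 hours

Bead cross-section: 0.24 × 0.35 → 0.084 mm².
Toolpath length = 407 cm³ / 0.084 mm² = 407000 / 0.084 = 4845238.1 mm.
Extrusion time = 4845238.1 / 116, so 41769.3 s.
Layers = ⌈18.6/0.24⌉ = 78.
Z-hop total = 78 × 0.79 = 61.62 s.
Total = 41769.3 + 61.62 = 41830.92 s = 11.62 hours.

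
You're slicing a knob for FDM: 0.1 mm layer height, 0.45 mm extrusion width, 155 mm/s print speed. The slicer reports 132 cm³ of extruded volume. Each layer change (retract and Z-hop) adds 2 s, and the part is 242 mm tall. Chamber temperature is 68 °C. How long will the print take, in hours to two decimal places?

Extrusion cross-section: 0.1 × 0.45 → 0.045 mm².
Path length: 132000 mm³ / 0.045 mm² → 2933333.3 mm.
Time extruding = 2933333.3 / 155, so 18924.7 s.
Number of layers: 242 / 0.1 → 2420 (rounded up).
Non-print overhead: 2420 × 2 → 4840 s.
Altogether 18924.7 + 4840 = 23764.7 s, i.e. 6.60 hours.

6.60 hours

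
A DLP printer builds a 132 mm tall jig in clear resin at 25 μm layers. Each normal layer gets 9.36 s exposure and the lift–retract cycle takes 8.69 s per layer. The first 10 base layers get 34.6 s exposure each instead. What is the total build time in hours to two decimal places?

26.54 hours

Number of layers: 132 / 0.025 → 5280 (rounded up).
Burn-in layers: 10 × (34.6 + 8.69) → 432.9 s.
Normal layers = 5270 × (9.36 + 8.69) = 95123.5 s.
Total = 432.9 + 95123.5 = 95556.4 s = 26.54 hours.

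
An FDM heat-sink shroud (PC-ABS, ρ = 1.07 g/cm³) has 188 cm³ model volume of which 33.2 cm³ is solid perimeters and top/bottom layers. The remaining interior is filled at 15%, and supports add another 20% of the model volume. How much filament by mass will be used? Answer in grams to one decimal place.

Interior volume = 188 − 33.2, so 154.8 cm³.
Infill deposited = 0.15 × 154.8, so 23.22 cm³.
Support: 0.20 × 188 → 37.6 cm³.
Total extruded: 33.2 + 23.22 + 37.6 → 94.02 cm³.
Mass = 94.02 × 1.07, so 100.6014 g.

100.6 g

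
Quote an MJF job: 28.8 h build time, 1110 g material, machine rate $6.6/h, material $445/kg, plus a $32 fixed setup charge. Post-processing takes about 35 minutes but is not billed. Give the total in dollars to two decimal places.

$716.03

Machine-time cost = 6.6 × 28.8, so $190.08.
Feedstock cost = 445 × 1110/1000 = $493.95.
Adding setup: 190.08 + 493.95 + 32 → $716.03.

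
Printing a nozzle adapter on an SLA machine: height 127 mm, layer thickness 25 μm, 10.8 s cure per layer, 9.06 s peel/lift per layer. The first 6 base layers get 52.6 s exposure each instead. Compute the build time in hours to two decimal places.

Layer count = ceil(127 / 0.025) = 5080.
Base layers = 6 × (52.6 + 9.06), so 369.96 s.
Remaining layers = 5074 × (10.8 + 9.06), so 100769.64 s.
Sum: 369.96 + 100769.64 = 101139.6 s → 28.09 hours.

28.09 hours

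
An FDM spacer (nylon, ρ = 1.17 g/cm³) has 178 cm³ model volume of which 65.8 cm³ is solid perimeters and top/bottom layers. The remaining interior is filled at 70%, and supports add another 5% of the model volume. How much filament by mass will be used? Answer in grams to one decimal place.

Infill region: 178 − 65.8 → 112.2 cm³.
Infill deposited = 0.70 × 112.2, so 78.54 cm³.
Support = 0.05 × 178, so 8.9 cm³.
Total printed volume = 65.8 + 78.54 + 8.9, so 153.24 cm³.
Mass = 153.24 × 1.17 = 179.2908 g.

179.3 g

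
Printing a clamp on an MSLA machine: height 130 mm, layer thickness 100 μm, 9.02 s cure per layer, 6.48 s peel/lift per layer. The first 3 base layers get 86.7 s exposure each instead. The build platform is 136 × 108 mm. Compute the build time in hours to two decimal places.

Layer count = ceil(130 / 0.1) = 1300.
Bottom layers = 3 × (86.7 + 6.48), so 279.54 s.
Remaining layers: 1297 × (9.02 + 6.48) → 20103.5 s.
Sum: 279.54 + 20103.5 = 20383.04 s → 5.66 hours.

5.66 hours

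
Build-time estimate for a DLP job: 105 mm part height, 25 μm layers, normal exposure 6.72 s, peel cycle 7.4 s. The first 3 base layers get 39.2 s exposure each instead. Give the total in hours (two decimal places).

Layer count = ceil(105 / 0.025) = 4200.
Base layers = 3 × (39.2 + 7.4), so 139.8 s.
Normal layers = 4197 × (6.72 + 7.4) = 59261.64 s.
Total = 139.8 + 59261.64 = 59401.44 s = 16.50 hours.

16.50 hours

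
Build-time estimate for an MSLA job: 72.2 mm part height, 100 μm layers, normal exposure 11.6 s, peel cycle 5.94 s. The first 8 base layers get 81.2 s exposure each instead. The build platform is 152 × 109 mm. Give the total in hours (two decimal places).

3.67 hours

Layer count = ceil(72.2 / 0.1) = 722.
Bottom layers: 8 × (81.2 + 5.94) → 697.12 s.
Regular layers: 714 × (11.6 + 5.94) → 12523.56 s.
Sum: 697.12 + 12523.56 = 13220.68 s → 3.67 hours.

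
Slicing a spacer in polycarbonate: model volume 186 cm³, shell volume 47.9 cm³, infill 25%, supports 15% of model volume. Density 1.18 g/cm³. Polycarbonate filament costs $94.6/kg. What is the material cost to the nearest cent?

Volume inside the shell = 186 − 47.9 = 138.1 cm³.
Infill deposited = 0.25 × 138.1, so 34.525 cm³.
Support: 0.15 × 186 → 27.9 cm³.
Total extruded = 47.9 + 34.525 + 27.9 = 110.325 cm³.
Mass = 110.325 × 1.18 = 130.1835 g.
Cost = 130.1835 g / 1000 × $94.6/kg = $12.32.

$12.32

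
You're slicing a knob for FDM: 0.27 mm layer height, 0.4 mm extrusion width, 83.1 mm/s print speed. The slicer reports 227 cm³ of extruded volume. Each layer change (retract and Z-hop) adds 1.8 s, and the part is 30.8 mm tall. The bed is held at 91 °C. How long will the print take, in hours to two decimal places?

7.08 hours

Bead cross-section = 0.27 × 0.4 = 0.108 mm².
Total extruded path = 227000/0.108 = 2101851.9 mm.
Extrusion time: 2101851.9 / 83.1 → 25293 s.
Number of layers: 30.8 / 0.27 → 115 (rounded up).
Z-hop total: 115 × 1.8 → 207 s.
Altogether 25293 + 207 = 25500 s, i.e. 7.08 hours.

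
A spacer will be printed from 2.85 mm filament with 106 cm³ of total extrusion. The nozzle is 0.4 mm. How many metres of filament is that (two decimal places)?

16.62 m

Filament cross-section = π × (2.85/2)² = 6.3794 mm².
L = 106000 mm³ / 6.3794 mm² = 16615.98 mm, i.e. 16.62 m.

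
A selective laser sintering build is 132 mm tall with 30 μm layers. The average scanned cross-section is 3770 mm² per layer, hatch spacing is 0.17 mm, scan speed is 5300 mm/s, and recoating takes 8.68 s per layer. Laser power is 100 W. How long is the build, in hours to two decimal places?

15.72 hours

Layer count = ceil(132 / 0.03) = 4400.
Hatch length per layer = 3770 / 0.17 = 22176.5 mm.
Scan time per layer = 22176.5 / 5300 = 4.1842 s.
Per-layer time = 4.1842 + 8.68, so 12.8642 s.
Build time = 4400 × 12.8642 = 56602.48 s = 15.72 hours.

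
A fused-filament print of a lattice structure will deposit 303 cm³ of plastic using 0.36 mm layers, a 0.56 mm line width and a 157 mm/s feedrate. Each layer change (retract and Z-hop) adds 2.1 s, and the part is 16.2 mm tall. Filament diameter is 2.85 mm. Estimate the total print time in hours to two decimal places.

2.69 hours

Bead cross-section: 0.36 × 0.56 → 0.2016 mm².
Toolpath length = 303 cm³ / 0.2016 mm² = 303000 / 0.2016 = 1502976.2 mm.
Print-move time: 1502976.2 / 157 → 9573.1 s.
Number of layers: 16.2 / 0.36 → 45 (rounded up).
Non-print overhead: 45 × 2.1 → 94.5 s.
Total = 9573.1 + 94.5 = 9667.6 s = 2.69 hours.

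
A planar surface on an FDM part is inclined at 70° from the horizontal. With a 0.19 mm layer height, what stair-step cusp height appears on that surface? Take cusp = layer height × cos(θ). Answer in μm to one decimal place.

65.0 μm

Cusp = layer height × cos(70°) = 0.19 × 0.3420 = 0.06498 mm = 65.0 μm.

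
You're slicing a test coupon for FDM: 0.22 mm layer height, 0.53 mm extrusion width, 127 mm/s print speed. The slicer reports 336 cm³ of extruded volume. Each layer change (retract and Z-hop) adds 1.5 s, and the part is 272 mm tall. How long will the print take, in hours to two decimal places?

Bead cross-section: 0.22 × 0.53 → 0.1166 mm².
Total extruded path = 336000/0.1166 = 2881646.7 mm.
Print-move time = 2881646.7 / 127, so 22690.1 s.
Layer count = ceil(272 / 0.22) = 1237.
Layer-change overhead = 1237 × 1.5 = 1855.5 s.
Total = 22690.1 + 1855.5 = 24545.6 s = 6.82 hours.

6.82 hours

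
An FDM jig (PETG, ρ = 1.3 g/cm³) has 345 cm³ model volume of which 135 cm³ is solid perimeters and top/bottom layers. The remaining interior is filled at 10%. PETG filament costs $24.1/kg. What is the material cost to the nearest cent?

$4.89

Interior volume: 345 − 135 → 210 cm³.
Deposited infill = 0.10 × 210 = 21 cm³.
Total extruded = 135 + 21, so 156 cm³.
Mass = 156 × 1.3 = 202.8 g.
Cost = 202.8 g / 1000 × $24.1/kg = $4.89.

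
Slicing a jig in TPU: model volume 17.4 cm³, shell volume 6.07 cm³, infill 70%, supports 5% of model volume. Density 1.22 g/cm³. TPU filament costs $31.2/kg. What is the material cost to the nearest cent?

$0.57

Interior volume = 17.4 − 6.07, so 11.33 cm³.
Deposited infill = 0.70 × 11.33, so 7.931 cm³.
Support = 0.05 × 17.4 = 0.87 cm³.
Total extruded = 6.07 + 7.931 + 0.87 = 14.871 cm³.
Mass: 14.871 × 1.22 → 18.14262 g.
At $31.2/kg: 18.14262/1000 × 31.2 = $0.57.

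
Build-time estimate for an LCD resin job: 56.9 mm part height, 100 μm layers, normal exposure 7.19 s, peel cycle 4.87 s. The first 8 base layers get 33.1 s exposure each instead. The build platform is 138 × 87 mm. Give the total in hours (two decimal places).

1.96 hours

Number of layers: 56.9 / 0.1 → 569 (rounded up).
Base layers: 8 × (33.1 + 4.87) → 303.76 s.
Remaining layers = 561 × (7.19 + 4.87) = 6765.66 s.
Total = 303.76 + 6765.66 = 7069.42 s = 1.96 hours.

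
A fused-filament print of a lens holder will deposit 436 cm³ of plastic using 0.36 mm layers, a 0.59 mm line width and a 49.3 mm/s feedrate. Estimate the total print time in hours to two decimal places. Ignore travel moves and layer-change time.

11.57 hours

Extrusion cross-section = 0.36 × 0.59 = 0.2124 mm².
Path length: 436000 mm³ / 0.2124 mm² → 2052730.7 mm.
Extrusion time = 2052730.7 / 49.3 = 41637.5 s.
41637.5 s = 11.57 hours.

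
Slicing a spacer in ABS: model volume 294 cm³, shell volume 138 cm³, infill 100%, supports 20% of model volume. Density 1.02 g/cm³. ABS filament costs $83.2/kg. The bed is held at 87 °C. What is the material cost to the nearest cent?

Volume inside the shell: 294 − 138 → 156 cm³.
Infill volume = 1.00 × 156, so 156 cm³.
Support: 0.20 × 294 → 58.8 cm³.
Total extruded = 138 + 156 + 58.8 = 352.8 cm³.
Mass: 352.8 × 1.02 → 359.856 g.
Cost = 359.856 g / 1000 × $83.2/kg = $29.94.

$29.94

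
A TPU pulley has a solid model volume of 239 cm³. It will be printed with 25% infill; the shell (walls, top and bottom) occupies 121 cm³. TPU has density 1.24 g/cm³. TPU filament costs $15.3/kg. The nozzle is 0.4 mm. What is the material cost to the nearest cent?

Infill region = 239 − 121, so 118 cm³.
Infill deposited = 0.25 × 118, so 29.5 cm³.
Total extruded: 121 + 29.5 → 150.5 cm³.
Mass = 150.5 × 1.24, so 186.62 g.
At $15.3/kg: 186.62/1000 × 15.3 = $2.86.

$2.86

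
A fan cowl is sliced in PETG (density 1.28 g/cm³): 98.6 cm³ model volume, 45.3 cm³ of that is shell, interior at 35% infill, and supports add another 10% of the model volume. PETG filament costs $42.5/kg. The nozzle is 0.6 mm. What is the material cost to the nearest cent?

$4.02

Interior volume: 98.6 − 45.3 → 53.3 cm³.
Infill deposited = 0.35 × 53.3 = 18.655 cm³.
Support: 0.10 × 98.6 → 9.86 cm³.
Deposited volume = 45.3 + 18.655 + 9.86, so 73.815 cm³.
Mass: 73.815 × 1.28 → 94.4832 g.
Cost = 94.4832 g / 1000 × $42.5/kg = $4.02.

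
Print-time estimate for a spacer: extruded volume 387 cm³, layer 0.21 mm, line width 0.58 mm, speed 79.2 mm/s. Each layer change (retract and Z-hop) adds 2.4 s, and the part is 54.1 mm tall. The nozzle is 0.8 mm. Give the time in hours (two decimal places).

11.32 hours

Line area: 0.21 × 0.58 → 0.1218 mm².
Path length: 387000 mm³ / 0.1218 mm² → 3177339.9 mm.
Print-move time = 3177339.9 / 79.2, so 40117.9 s.
Layers = ⌈54.1/0.21⌉ = 258.
Non-print overhead = 258 × 2.4, so 619.2 s.
Altogether 40117.9 + 619.2 = 40737.1 s, i.e. 11.32 hours.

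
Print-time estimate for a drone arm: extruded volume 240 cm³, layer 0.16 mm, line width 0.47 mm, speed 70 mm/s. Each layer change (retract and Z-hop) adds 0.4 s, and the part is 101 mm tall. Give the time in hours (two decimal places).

Extrusion cross-section: 0.16 × 0.47 → 0.0752 mm².
Toolpath length = 240 cm³ / 0.0752 mm² = 240000 / 0.0752 = 3191489.4 mm.
Print-move time = 3191489.4 / 70 = 45592.7 s.
Layer count = ceil(101 / 0.16) = 632.
Z-hop total = 632 × 0.4, so 252.8 s.
Altogether 45592.7 + 252.8 = 45845.5 s, i.e. 12.73 hours.

12.73 hours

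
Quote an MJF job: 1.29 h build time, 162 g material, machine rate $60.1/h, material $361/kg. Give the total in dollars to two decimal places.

Machine cost = 60.1 × 1.29 = $77.529.
Material cost = 361 × 162/1000 = $58.482.
Job cost: 77.529 + 58.482 = 136.011 ≈ $136.01.

$136.01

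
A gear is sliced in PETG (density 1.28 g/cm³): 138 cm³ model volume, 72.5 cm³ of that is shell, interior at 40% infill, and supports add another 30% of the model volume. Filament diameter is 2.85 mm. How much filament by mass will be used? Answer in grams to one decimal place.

179.3 g

Volume inside the shell = 138 − 72.5, so 65.5 cm³.
Infill volume = 0.40 × 65.5 = 26.2 cm³.
Support = 0.30 × 138, so 41.4 cm³.
Deposited volume = 72.5 + 26.2 + 41.4 = 140.1 cm³.
Mass = 140.1 × 1.28 = 179.328 g.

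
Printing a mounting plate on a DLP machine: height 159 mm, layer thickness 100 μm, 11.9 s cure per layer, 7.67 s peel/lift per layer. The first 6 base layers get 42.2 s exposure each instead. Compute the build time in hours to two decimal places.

8.69 hours

Layers = ⌈159/0.1⌉ = 1590.
Base layers: 6 × (42.2 + 7.67) → 299.22 s.
Normal layers: 1584 × (11.9 + 7.67) → 30998.88 s.
Total = 299.22 + 30998.88 = 31298.1 s = 8.69 hours.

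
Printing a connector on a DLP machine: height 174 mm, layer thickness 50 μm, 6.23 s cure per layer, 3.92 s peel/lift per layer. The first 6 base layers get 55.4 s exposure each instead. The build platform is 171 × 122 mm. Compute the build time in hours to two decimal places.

Number of layers: 174 / 0.05 → 3480 (rounded up).
Base layers: 6 × (55.4 + 3.92) → 355.92 s.
Remaining layers = 3474 × (6.23 + 3.92), so 35261.1 s.
Total = 355.92 + 35261.1 = 35617.02 s = 9.89 hours.

9.89 hours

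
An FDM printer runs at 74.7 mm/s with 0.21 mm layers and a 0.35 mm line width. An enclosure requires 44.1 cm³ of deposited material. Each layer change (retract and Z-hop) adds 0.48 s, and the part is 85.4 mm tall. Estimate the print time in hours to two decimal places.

Extrusion cross-section: 0.21 × 0.35 → 0.0735 mm².
Path length: 44100 mm³ / 0.0735 mm² → 600000 mm.
Time extruding: 600000 / 74.7 → 8032.1 s.
Layers = ⌈85.4/0.21⌉ = 407.
Non-print overhead = 407 × 0.48 = 195.36 s.
Altogether 8032.1 + 195.36 = 8227.46 s, i.e. 2.29 hours.

2.29 hours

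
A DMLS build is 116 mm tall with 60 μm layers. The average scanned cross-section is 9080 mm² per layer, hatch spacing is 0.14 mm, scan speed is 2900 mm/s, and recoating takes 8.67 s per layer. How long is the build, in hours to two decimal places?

Layers = ⌈116/0.06⌉ = 1934.
Hatch length per layer = 9080 / 0.14, so 64857.1 mm.
Scan time per layer = 64857.1 / 2900 = 22.3645 s.
Per-layer time = 22.3645 + 8.67, so 31.0345 s.
1934 layers × 31.0345 s/layer = 60020.723 s, i.e. 16.67 hours.

16.67 hours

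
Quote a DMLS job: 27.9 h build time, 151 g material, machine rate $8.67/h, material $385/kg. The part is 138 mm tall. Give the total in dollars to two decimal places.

Time charge: 8.67 × 27.9 → $241.893.
Material charge: 385 × 151/1000 → $58.135.
Job cost: 241.893 + 58.135 = 300.028 ≈ $300.03.

$300.03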